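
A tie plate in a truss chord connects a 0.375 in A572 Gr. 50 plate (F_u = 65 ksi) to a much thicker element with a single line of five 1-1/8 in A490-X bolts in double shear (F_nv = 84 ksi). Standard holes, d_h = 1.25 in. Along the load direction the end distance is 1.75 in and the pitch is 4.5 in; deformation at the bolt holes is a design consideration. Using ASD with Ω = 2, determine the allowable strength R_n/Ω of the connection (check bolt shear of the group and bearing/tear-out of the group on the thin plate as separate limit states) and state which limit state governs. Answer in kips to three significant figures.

Bolt shear: A_b = π·1.125²/4 = 0.994 in²; R_n = 84 × 0.994 × 5 × 2 = 835 kips → 835 / 2 = 417 kips.
Bearing (1.2 l_c t F_u ≤ 2.4 d t F_u): upper limit = 2.4·1.125·0.375·65 = 65.81 kips.
  Edge l_c = 1.75 − 1.25/2 = 1.125 → r_n = 32.91 kips; interior l_c = 4.5 − 1.25 = 3.25 → r_n = 65.81 kips.
  R_n,bearing = 1·32.91 + 4·65.81 = 296.2 kips → 296.2 / 2 = 148 kips.
Bearing governs: 148 kips.

148 kips (bearing governs)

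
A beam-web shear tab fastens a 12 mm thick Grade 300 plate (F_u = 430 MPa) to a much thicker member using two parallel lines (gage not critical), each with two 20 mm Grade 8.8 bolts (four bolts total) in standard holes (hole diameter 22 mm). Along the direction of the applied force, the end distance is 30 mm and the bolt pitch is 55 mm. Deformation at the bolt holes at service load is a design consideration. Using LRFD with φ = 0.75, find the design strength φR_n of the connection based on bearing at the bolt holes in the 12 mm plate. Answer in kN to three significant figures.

483 kN

Per bolt r_n = 1.2 l_c t F_u ≤ 2.4 d t F_u; upper limit = 2.4 × 20 × 12 × 430 / 1000 = 247.7 kN.
Edge bolt: l_c = 30 − 22/2 = 19 mm → 1.2 × 19 × 12 × 430 / 1000 = 117.6 → r_n = 117.6 kN.
Interior bolts: l_c = 55 − 22 = 33 mm → 1.2 × 33 × 12 × 430 / 1000 = 204.3 → r_n = 204.3 kN.
R_n = 2 × 117.6 + 2 × 204.3 = 644 kN.
Design strength φR_n = 0.75 × 644 = 483 kN.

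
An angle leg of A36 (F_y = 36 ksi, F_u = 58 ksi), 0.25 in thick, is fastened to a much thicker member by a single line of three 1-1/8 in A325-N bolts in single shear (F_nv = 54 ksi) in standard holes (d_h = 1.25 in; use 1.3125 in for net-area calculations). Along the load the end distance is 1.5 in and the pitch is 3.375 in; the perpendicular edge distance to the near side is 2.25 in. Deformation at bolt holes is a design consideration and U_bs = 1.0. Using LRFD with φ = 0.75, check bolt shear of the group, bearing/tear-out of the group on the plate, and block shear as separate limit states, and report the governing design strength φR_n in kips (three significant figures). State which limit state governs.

Bolt shear: A_b = π·1.125²/4 = 0.994 in²; R_n = 54 × 0.994 × 3 × 1 = 161 kips → 0.75 × 161 = 121 kips.
Bearing: edge l_c = 0.875, r_n = 15.23 kips; interior l_c = 2.125, r_n = 36.97 kips; R_n = 15.23 + 2·36.97 = 89.17 kips → 66.9 kips.
Block shear: A_gv = 2.062, A_nv = 1.242, A_nt = 0.3984 in²; R_n = min(0.6F_uA_nv, 0.6F_yA_gv) + U_bs·F_u·A_nt = 66.34 kips → 49.8 kips.
Block shear governs: 49.8 kips.

49.8 kips (block shear governs)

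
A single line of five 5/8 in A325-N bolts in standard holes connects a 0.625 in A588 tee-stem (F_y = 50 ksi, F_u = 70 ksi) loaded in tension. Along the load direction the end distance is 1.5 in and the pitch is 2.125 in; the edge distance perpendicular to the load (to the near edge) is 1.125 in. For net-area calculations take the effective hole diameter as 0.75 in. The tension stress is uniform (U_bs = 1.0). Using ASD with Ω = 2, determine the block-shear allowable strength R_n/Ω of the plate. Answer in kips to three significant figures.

Shear plane L_v = 1.5 + 4·2.125 = 10 in; A_gv = 10 × 0.625 = 6.25 in².
A_nv = (10 − 4.5·0.75) × 0.625 = 4.141 in².
A_nt = (1.125 − 0.5·0.75) × 0.625 = 0.4688 in².
0.6 F_u A_nv = 173.9 kips; 0.6 F_y A_gv = 187.5 kips → shear rupture governs the shear term.
R_n = 173.9 + 1.0 × 70 × 0.4688 = 206.7 kips.
Allowable strength R_n/Ω = 206.7 / 2 = 103 kips.

103 kips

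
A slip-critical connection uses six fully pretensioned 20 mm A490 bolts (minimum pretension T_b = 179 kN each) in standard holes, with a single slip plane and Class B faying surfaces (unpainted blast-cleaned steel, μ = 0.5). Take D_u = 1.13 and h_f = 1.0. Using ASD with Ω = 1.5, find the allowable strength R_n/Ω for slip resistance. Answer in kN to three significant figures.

405 kN

R_n = μ · D_u · h_f · T_b · n_s · n_b = 0.5 × 1.13 × 1.0 × 179 × 1 × 6 = 606.8 kN.
Allowable strength R_n/Ω = 606.8 / 1.5 = 405 kN.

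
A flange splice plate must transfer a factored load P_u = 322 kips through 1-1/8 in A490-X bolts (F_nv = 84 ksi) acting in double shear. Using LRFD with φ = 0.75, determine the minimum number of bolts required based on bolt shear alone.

A_b = π·1.125²/4 = 0.994 in².
Per-bolt design strength φR_n = 0.75 × 84 × 0.994 × 2 = 125.2 kips.
n ≥ 322 / 125.2 = 2.571 → use 3 bolts.

3 bolts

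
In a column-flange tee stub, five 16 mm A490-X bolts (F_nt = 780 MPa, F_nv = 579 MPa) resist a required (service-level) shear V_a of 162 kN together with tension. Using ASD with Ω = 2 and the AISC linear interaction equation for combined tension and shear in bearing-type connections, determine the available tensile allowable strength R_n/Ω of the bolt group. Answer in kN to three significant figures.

291 kN

A_b = π·16²/4 = 201.1 mm²; f_rv = 162 × 1000 / (5 × 201.1) = 161.1 MPa.
F'_nt = 1.3 F_nt − (Ω F_nt / F_nv) f_rv = 1.3·780 − (2·780/579)·161.1 = 579.8 MPa, capped at F_nt → F'_nt = 579.8 MPa.
R_n = F'_nt · A_b · n = 579.8 × 201.1 × 5 / 1000 = 582.9 kN.
Allowable strength R_n/Ω = 582.9 / 2 = 291 kN.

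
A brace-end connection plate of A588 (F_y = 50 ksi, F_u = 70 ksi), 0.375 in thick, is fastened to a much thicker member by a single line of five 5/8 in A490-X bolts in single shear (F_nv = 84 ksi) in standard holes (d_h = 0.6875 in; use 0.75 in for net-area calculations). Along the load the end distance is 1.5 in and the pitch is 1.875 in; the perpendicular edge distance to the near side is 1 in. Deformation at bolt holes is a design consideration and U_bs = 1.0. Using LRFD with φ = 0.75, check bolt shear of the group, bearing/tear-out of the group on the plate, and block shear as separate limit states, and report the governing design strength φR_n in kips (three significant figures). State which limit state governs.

Bolt shear: A_b = π·0.625²/4 = 0.3068 in²; R_n = 84 × 0.3068 × 5 × 1 = 128.9 kips → 0.75 × 128.9 = 96.6 kips.
Bearing: edge l_c = 1.156, r_n = 36.42 kips; interior l_c = 1.188, r_n = 37.41 kips; R_n = 36.42 + 4·37.41 = 186 kips → 140 kips.
Block shear: A_gv = 3.375, A_nv = 2.109, A_nt = 0.2344 in²; R_n = min(0.6F_uA_nv, 0.6F_yA_gv) + U_bs·F_u·A_nt = 105 kips → 78.8 kips.
Block shear governs: 78.8 kips.

78.8 kips (block shear governs)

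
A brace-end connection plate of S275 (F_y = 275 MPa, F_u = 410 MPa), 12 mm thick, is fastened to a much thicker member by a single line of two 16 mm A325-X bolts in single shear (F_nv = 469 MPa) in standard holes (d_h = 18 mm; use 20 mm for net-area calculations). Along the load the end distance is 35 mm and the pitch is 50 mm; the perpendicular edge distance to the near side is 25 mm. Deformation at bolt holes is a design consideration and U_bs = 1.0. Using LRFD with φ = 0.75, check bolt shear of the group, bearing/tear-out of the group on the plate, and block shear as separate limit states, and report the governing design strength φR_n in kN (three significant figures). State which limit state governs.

Bolt shear: A_b = π·16²/4 = 201.1 mm²; R_n = 469 × 201.1 × 2 × 1 / 1000 = 188.6 kN → 0.75 × 188.6 = 141 kN.
Bearing: edge l_c = 26, r_n = 153.5 kN; interior l_c = 32, r_n = 188.9 kN; R_n = 153.5 + 1·188.9 = 342.4 kN → 257 kN.
Block shear: A_gv = 1020, A_nv = 660, A_nt = 180 mm²; R_n = min(0.6F_uA_nv, 0.6F_yA_gv) + U_bs·F_u·A_nt = 236.2 kN → 177 kN.
Bolt shear governs: 141 kN.

141 kN (bolt shear governs)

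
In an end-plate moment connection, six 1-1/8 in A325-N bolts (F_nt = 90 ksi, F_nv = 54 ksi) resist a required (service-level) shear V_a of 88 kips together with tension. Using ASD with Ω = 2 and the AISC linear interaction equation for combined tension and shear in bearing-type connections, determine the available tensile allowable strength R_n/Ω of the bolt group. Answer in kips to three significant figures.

202 kips

A_b = π·1.125²/4 = 0.994 in²; f_rv = 88 / (6 × 0.994) = 14.75 ksi.
F'_nt = 1.3 F_nt − (Ω F_nt / F_nv) f_rv = 1.3·90 − (2·90/54)·14.75 = 67.82 ksi, capped at F_nt → F'_nt = 67.82 ksi.
R_n = F'_nt · A_b · n = 67.82 × 0.994 × 6 = 404.5 kips.
Allowable strength R_n/Ω = 404.5 / 2 = 202 kips.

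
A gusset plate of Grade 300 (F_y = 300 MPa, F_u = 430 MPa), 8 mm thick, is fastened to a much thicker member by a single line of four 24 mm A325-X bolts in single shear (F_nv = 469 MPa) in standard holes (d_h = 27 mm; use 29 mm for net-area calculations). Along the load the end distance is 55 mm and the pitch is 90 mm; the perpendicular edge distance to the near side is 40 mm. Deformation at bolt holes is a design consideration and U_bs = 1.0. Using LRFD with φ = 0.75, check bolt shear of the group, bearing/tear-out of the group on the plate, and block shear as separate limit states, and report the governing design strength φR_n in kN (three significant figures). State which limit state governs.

412 kN (block shear governs)

Bolt shear: A_b = π·24²/4 = 452.4 mm²; R_n = 469 × 452.4 × 4 × 1 / 1000 = 848.7 kN → 0.75 × 848.7 = 637 kN.
Bearing: edge l_c = 41.5, r_n = 171.3 kN; interior l_c = 63, r_n = 198.1 kN; R_n = 171.3 + 3·198.1 = 765.7 kN → 574 kN.
Block shear: A_gv = 2600, A_nv = 1788, A_nt = 204 mm²; R_n = min(0.6F_uA_nv, 0.6F_yA_gv) + U_bs·F_u·A_nt = 549 kN → 412 kN.
Block shear governs: 412 kN.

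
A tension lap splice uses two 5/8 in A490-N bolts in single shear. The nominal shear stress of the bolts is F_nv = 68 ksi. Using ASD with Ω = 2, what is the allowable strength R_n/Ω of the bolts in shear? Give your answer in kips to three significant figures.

A_b = π × 0.625² / 4 = 0.3068 in².
R_n = F_nv · A_b · n · n_s = 68 × 0.3068 × 2 × 1 = 41.72 kips.
Allowable strength R_n/Ω = 41.72 / 2 = 20.9 kips.

20.9 kips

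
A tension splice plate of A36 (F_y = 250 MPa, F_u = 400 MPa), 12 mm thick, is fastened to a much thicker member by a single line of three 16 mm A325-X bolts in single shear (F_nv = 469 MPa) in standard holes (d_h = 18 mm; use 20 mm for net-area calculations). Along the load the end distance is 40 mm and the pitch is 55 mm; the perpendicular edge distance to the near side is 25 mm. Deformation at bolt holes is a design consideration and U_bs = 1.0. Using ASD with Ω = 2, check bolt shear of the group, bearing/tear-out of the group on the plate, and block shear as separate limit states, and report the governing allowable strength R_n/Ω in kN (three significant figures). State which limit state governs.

141 kN (bolt shear governs)

Bolt shear: A_b = π·16²/4 = 201.1 mm²; R_n = 469 × 201.1 × 3 × 1 / 1000 = 282.9 kN → 282.9 / 2 = 141 kN.
Bearing: edge l_c = 31, r_n = 178.6 kN; interior l_c = 37, r_n = 184.3 kN; R_n = 178.6 + 2·184.3 = 547.2 kN → 274 kN.
Block shear: A_gv = 1800, A_nv = 1200, A_nt = 180 mm²; R_n = min(0.6F_uA_nv, 0.6F_yA_gv) + U_bs·F_u·A_nt = 342 kN → 171 kN.
Bolt shear governs: 141 kN.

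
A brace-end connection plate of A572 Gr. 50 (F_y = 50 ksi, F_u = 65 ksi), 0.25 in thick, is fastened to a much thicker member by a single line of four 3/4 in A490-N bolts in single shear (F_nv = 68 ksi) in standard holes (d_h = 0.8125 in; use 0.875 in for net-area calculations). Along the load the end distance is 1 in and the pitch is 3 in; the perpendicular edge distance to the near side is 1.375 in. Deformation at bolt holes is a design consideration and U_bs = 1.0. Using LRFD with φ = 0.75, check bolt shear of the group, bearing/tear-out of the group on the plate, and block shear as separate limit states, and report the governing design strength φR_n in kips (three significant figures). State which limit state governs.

62.2 kips (block shear governs)

Bolt shear: A_b = π·0.75²/4 = 0.4418 in²; R_n = 68 × 0.4418 × 4 × 1 = 120.2 kips → 0.75 × 120.2 = 90.1 kips.
Bearing: edge l_c = 0.5938, r_n = 11.58 kips; interior l_c = 2.188, r_n = 29.25 kips; R_n = 11.58 + 3·29.25 = 99.33 kips → 74.5 kips.
Block shear: A_gv = 2.5, A_nv = 1.734, A_nt = 0.2344 in²; R_n = min(0.6F_uA_nv, 0.6F_yA_gv) + U_bs·F_u·A_nt = 82.88 kips → 62.2 kips.
Block shear governs: 62.2 kips.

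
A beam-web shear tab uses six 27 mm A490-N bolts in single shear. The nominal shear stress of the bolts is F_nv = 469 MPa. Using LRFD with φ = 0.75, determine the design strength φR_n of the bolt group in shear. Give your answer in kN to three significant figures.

1210 kN

A_b = π × 27² / 4 = 572.6 mm².
R_n = F_nv · A_b · n · n_s = 469 × 572.6 × 6 × 1 / 1000 = 1611 kN.
Design strength φR_n = 0.75 × 1611 = 1210 kN.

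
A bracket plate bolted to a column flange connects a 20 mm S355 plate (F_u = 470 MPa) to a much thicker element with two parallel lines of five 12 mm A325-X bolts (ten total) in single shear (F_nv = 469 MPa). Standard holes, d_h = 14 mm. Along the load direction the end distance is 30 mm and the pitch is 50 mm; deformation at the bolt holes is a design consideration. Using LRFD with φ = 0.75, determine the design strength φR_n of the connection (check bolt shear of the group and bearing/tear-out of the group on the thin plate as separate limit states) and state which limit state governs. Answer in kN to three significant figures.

398 kN (bolt shear governs)

Bolt shear: A_b = π·12²/4 = 113.1 mm²; R_n = 469 × 113.1 × 10 × 1 / 1000 = 530.4 kN → 0.75 × 530.4 = 398 kN.
Bearing (1.2 l_c t F_u ≤ 2.4 d t F_u): upper limit = 2.4·12·20·470 / 1000 = 270.7 kN.
  Edge l_c = 30 − 14/2 = 23 → r_n = 259.4 kN; interior l_c = 50 − 14 = 36 → r_n = 270.7 kN.
  R_n,bearing = 2·259.4 + 8·270.7 = 2685 kN → 0.75 × 2685 = 2010 kN.
Bolt shear governs: 398 kN.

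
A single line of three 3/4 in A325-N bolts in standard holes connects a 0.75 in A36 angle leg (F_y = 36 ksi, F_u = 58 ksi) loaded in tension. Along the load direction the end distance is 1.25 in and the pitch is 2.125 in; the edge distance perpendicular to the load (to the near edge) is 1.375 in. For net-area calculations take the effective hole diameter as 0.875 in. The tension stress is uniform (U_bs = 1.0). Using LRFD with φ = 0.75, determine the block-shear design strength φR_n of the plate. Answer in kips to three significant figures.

95.4 kips

Shear plane L_v = 1.25 + 2·2.125 = 5.5 in; A_gv = 5.5 × 0.75 = 4.125 in².
A_nv = (5.5 − 2.5·0.875) × 0.75 = 2.484 in².
A_nt = (1.375 − 0.5·0.875) × 0.75 = 0.7031 in².
0.6 F_u A_nv = 86.46 kips; 0.6 F_y A_gv = 89.1 kips → shear rupture governs the shear term.
R_n = 86.46 + 1.0 × 58 × 0.7031 = 127.2 kips.
Design strength φR_n = 0.75 × 127.2 = 95.4 kips.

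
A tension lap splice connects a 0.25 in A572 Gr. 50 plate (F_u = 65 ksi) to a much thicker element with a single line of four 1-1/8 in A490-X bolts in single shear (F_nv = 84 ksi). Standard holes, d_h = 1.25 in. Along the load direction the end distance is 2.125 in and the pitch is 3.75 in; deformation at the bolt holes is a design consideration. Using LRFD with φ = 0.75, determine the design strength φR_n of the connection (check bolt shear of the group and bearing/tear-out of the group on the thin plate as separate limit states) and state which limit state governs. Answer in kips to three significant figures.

121 kips (bearing governs)

Bolt shear: A_b = π·1.125²/4 = 0.994 in²; R_n = 84 × 0.994 × 4 × 1 = 334 kips → 0.75 × 334 = 250 kips.
Bearing (1.2 l_c t F_u ≤ 2.4 d t F_u): upper limit = 2.4·1.125·0.25·65 = 43.87 kips.
  Edge l_c = 2.125 − 1.25/2 = 1.5 → r_n = 29.25 kips; interior l_c = 3.75 − 1.25 = 2.5 → r_n = 43.87 kips.
  R_n,bearing = 1·29.25 + 3·43.87 = 160.9 kips → 0.75 × 160.9 = 121 kips.
Bearing governs: 121 kips.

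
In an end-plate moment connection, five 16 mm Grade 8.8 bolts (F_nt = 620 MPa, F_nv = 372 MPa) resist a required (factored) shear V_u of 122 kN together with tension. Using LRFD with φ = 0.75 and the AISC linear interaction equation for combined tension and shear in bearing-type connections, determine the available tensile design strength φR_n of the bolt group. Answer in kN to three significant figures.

A_b = π·16²/4 = 201.1 mm²; f_rv = 122 × 1000 / (5 × 201.1) = 121.4 MPa.
F'_nt = 1.3 F_nt − (F_nt / φF_nv) f_rv = 1.3·620 − (620/(0.75·372))·121.4 = 536.3 MPa, capped at F_nt → F'_nt = 536.3 MPa.
R_n = F'_nt · A_b · n = 536.3 × 201.1 × 5 / 1000 = 539.2 kN.
Design strength φR_n = 0.75 × 539.2 = 404 kN.

404 kN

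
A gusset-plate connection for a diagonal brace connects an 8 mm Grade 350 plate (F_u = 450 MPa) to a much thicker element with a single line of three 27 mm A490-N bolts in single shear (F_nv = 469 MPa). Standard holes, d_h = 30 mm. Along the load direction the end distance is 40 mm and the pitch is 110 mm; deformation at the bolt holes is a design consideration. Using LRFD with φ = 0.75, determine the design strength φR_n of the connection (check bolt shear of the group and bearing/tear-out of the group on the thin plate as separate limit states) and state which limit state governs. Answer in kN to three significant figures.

431 kN (bearing governs)

Bolt shear: A_b = π·27²/4 = 572.6 mm²; R_n = 469 × 572.6 × 3 × 1 / 1000 = 805.6 kN → 0.75 × 805.6 = 604 kN.
Bearing (1.2 l_c t F_u ≤ 2.4 d t F_u): upper limit = 2.4·27·8·450 / 1000 = 233.3 kN.
  Edge l_c = 40 − 30/2 = 25 → r_n = 108 kN; interior l_c = 110 − 30 = 80 → r_n = 233.3 kN.
  R_n,bearing = 1·108 + 2·233.3 = 574.6 kN → 0.75 × 574.6 = 431 kN.
Bearing governs: 431 kN.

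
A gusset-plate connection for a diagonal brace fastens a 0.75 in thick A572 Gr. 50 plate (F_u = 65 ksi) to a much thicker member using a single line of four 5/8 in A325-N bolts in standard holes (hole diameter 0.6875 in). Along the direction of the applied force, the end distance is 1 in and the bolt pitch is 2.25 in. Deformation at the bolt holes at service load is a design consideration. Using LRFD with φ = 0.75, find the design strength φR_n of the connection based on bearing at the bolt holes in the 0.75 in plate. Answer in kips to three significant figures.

193 kips

Per bolt r_n = 1.2 l_c t F_u ≤ 2.4 d t F_u; upper limit = 2.4 × 0.625 × 0.75 × 65 = 73.12 kips.
Edge bolt: l_c = 1 − 0.6875/2 = 0.6562 in → 1.2 × 0.6562 × 0.75 × 65 = 38.39 → r_n = 38.39 kips.
Interior bolts: l_c = 2.25 − 0.6875 = 1.562 in → 1.2 × 1.562 × 0.75 × 65 = 91.41 → r_n = 73.12 kips.
R_n = 1 × 38.39 + 3 × 73.12 = 257.8 kips.
Design strength φR_n = 0.75 × 257.8 = 193 kips.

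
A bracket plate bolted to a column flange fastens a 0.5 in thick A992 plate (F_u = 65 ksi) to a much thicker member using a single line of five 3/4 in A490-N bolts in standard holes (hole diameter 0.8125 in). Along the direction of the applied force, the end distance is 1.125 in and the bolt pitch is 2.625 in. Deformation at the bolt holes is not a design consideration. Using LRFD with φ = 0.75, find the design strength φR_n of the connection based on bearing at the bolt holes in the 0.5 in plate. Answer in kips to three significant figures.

246 kips

Per bolt r_n = 1.5 l_c t F_u ≤ 3.0 d t F_u; upper limit = 3.0 × 0.75 × 0.5 × 65 = 73.12 kips.
Edge bolt: l_c = 1.125 − 0.8125/2 = 0.7188 in → 1.5 × 0.7188 × 0.5 × 65 = 35.04 → r_n = 35.04 kips.
Interior bolts: l_c = 2.625 − 0.8125 = 1.812 in → 1.5 × 1.812 × 0.5 × 65 = 88.36 → r_n = 73.12 kips.
R_n = 1 × 35.04 + 4 × 73.12 = 327.5 kips.
Design strength φR_n = 0.75 × 327.5 = 246 kips.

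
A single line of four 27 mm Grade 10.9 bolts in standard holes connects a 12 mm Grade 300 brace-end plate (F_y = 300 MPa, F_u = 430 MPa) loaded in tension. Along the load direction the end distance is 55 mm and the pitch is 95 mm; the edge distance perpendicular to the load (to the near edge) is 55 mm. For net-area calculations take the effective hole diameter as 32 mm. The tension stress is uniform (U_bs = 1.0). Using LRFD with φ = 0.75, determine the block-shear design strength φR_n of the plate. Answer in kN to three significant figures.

Shear plane L_v = 55 + 3·95 = 340 mm; A_gv = 340 × 12 = 4080 mm².
A_nv = (340 − 3.5·32) × 12 = 2736 mm².
A_nt = (55 − 0.5·32) × 12 = 468 mm².
0.6 F_u A_nv = 705.9 kN; 0.6 F_y A_gv = 734.4 kN → shear rupture governs the shear term.
R_n = 705.9 + 1.0 × 430 × 468 / 1000 = 907.1 kN.
Design strength φR_n = 0.75 × 907.1 = 680 kN.

680 kN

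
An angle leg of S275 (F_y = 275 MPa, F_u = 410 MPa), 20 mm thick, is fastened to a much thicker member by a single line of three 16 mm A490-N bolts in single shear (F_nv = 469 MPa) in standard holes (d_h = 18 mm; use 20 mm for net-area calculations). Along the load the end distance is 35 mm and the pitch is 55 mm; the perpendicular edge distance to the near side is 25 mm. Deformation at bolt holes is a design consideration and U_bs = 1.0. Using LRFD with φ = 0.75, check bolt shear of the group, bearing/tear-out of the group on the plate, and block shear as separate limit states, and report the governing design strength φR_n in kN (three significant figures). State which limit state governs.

Bolt shear: A_b = π·16²/4 = 201.1 mm²; R_n = 469 × 201.1 × 3 × 1 / 1000 = 282.9 kN → 0.75 × 282.9 = 212 kN.
Bearing: edge l_c = 26, r_n = 255.8 kN; interior l_c = 37, r_n = 314.9 kN; R_n = 255.8 + 2·314.9 = 885.6 kN → 664 kN.
Block shear: A_gv = 2900, A_nv = 1900, A_nt = 300 mm²; R_n = min(0.6F_uA_nv, 0.6F_yA_gv) + U_bs·F_u·A_nt = 590.4 kN → 443 kN.
Bolt shear governs: 212 kN.

212 kN (bolt shear governs)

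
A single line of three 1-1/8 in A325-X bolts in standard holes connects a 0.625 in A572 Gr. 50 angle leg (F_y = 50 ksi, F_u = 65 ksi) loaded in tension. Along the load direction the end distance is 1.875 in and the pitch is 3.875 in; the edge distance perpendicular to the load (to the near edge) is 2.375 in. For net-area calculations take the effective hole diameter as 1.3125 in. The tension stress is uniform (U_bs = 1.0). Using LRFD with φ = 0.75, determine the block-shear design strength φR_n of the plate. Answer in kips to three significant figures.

Shear plane L_v = 1.875 + 2·3.875 = 9.625 in; A_gv = 9.625 × 0.625 = 6.016 in².
A_nv = (9.625 − 2.5·1.3125) × 0.625 = 3.965 in².
A_nt = (2.375 − 0.5·1.3125) × 0.625 = 1.074 in².
0.6 F_u A_nv = 154.6 kips; 0.6 F_y A_gv = 180.5 kips → shear rupture governs the shear term.
R_n = 154.6 + 1.0 × 65 × 1.074 = 224.5 kips.
Design strength φR_n = 0.75 × 224.5 = 168 kips.

168 kips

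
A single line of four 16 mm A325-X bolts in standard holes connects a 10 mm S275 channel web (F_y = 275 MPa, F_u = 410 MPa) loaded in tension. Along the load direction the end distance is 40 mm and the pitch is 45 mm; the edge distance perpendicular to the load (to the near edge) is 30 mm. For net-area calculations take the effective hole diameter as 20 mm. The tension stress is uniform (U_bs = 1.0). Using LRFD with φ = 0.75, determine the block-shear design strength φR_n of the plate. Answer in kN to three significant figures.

255 kN

Shear plane L_v = 40 + 3·45 = 175 mm; A_gv = 175 × 10 = 1750 mm².
A_nv = (175 − 3.5·20) × 10 = 1050 mm².
A_nt = (30 − 0.5·20) × 10 = 200 mm².
0.6 F_u A_nv = 258.3 kN; 0.6 F_y A_gv = 288.8 kN → shear rupture governs the shear term.
R_n = 258.3 + 1.0 × 410 × 200 / 1000 = 340.3 kN.
Design strength φR_n = 0.75 × 340.3 = 255 kN.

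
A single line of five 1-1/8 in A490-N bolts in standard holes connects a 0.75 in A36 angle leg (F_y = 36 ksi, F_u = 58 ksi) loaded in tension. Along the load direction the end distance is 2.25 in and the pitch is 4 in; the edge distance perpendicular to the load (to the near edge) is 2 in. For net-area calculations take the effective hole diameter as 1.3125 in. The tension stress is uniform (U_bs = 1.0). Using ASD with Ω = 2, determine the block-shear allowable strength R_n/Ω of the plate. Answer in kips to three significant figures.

Shear plane L_v = 2.25 + 4·4 = 18.25 in; A_gv = 18.25 × 0.75 = 13.69 in².
A_nv = (18.25 − 4.5·1.3125) × 0.75 = 9.258 in².
A_nt = (2 − 0.5·1.3125) × 0.75 = 1.008 in².
0.6 F_u A_nv = 322.2 kips; 0.6 F_y A_gv = 295.6 kips → shear yielding governs the shear term.
R_n = 295.6 + 1.0 × 58 × 1.008 = 354.1 kips.
Allowable strength R_n/Ω = 354.1 / 2 = 177 kips.

177 kips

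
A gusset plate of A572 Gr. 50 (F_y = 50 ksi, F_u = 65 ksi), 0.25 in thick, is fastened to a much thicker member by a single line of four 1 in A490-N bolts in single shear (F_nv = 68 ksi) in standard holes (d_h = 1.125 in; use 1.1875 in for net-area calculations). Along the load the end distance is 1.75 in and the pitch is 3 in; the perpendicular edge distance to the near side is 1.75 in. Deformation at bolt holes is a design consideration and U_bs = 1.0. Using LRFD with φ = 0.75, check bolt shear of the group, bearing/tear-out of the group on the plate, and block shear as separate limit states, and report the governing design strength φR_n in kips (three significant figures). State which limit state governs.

62.3 kips (block shear governs)

Bolt shear: A_b = π·1²/4 = 0.7854 in²; R_n = 68 × 0.7854 × 4 × 1 = 213.6 kips → 0.75 × 213.6 = 160 kips.
Bearing: edge l_c = 1.188, r_n = 23.16 kips; interior l_c = 1.875, r_n = 36.56 kips; R_n = 23.16 + 3·36.56 = 132.8 kips → 99.6 kips.
Block shear: A_gv = 2.688, A_nv = 1.648, A_nt = 0.2891 in²; R_n = min(0.6F_uA_nv, 0.6F_yA_gv) + U_bs·F_u·A_nt = 83.08 kips → 62.3 kips.
Block shear governs: 62.3 kips.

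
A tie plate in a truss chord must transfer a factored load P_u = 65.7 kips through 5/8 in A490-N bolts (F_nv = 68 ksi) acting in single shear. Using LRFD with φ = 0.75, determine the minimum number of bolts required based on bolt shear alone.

A_b = π·0.625²/4 = 0.3068 in².
Per-bolt design strength φR_n = 0.75 × 68 × 0.3068 × 1 = 15.65 kips.
n ≥ 65.7 / 15.65 = 4.199 → use 5 bolts.

5 bolts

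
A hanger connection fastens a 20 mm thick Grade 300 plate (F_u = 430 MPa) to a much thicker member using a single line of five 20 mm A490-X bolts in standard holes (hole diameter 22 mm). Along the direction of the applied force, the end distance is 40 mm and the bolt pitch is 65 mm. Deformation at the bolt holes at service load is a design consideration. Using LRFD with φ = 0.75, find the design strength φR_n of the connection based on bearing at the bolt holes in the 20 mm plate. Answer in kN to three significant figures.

1460 kN

Per bolt r_n = 1.2 l_c t F_u ≤ 2.4 d t F_u; upper limit = 2.4 × 20 × 20 × 430 / 1000 = 412.8 kN.
Edge bolt: l_c = 40 − 22/2 = 29 mm → 1.2 × 29 × 20 × 430 / 1000 = 299.3 → r_n = 299.3 kN.
Interior bolts: l_c = 65 − 22 = 43 mm → 1.2 × 43 × 20 × 430 / 1000 = 443.8 → r_n = 412.8 kN.
R_n = 1 × 299.3 + 4 × 412.8 = 1950 kN.
Design strength φR_n = 0.75 × 1950 = 1460 kN.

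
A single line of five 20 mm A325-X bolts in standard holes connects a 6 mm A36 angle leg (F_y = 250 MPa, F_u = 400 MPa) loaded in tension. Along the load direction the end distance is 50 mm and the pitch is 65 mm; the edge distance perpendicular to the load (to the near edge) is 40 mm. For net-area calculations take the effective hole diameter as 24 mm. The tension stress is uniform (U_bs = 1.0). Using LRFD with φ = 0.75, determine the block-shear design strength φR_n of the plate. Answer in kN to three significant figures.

260 kN

Shear plane L_v = 50 + 4·65 = 310 mm; A_gv = 310 × 6 = 1860 mm².
A_nv = (310 − 4.5·24) × 6 = 1212 mm².
A_nt = (40 − 0.5·24) × 6 = 168 mm².
0.6 F_u A_nv = 290.9 kN; 0.6 F_y A_gv = 279 kN → shear yielding governs the shear term.
R_n = 279 + 1.0 × 400 × 168 / 1000 = 346.2 kN.
Design strength φR_n = 0.75 × 346.2 = 260 kN.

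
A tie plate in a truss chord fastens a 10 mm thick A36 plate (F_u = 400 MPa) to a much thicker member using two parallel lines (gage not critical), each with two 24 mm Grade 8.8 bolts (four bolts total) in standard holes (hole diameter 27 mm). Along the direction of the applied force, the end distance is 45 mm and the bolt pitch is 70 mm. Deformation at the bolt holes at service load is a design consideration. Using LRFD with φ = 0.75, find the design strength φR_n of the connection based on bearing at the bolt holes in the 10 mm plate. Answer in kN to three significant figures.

536 kN

Per bolt r_n = 1.2 l_c t F_u ≤ 2.4 d t F_u; upper limit = 2.4 × 24 × 10 × 400 / 1000 = 230.4 kN.
Edge bolt: l_c = 45 − 27/2 = 31.5 mm → 1.2 × 31.5 × 10 × 400 / 1000 = 151.2 → r_n = 151.2 kN.
Interior bolts: l_c = 70 − 27 = 43 mm → 1.2 × 43 × 10 × 400 / 1000 = 206.4 → r_n = 206.4 kN.
R_n = 2 × 151.2 + 2 × 206.4 = 715.2 kN.
Design strength φR_n = 0.75 × 715.2 = 536 kN.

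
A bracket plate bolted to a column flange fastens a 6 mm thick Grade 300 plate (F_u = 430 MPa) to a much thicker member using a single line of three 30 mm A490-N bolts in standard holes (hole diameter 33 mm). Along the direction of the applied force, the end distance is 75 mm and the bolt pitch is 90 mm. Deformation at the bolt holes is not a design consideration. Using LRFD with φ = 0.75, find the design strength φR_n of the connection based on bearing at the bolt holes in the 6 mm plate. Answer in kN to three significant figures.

501 kN

Per bolt r_n = 1.5 l_c t F_u ≤ 3.0 d t F_u; upper limit = 3.0 × 30 × 6 × 430 / 1000 = 232.2 kN.
Edge bolt: l_c = 75 − 33/2 = 58.5 mm → 1.5 × 58.5 × 6 × 430 / 1000 = 226.4 → r_n = 226.4 kN.
Interior bolts: l_c = 90 − 33 = 57 mm → 1.5 × 57 × 6 × 430 / 1000 = 220.6 → r_n = 220.6 kN.
R_n = 1 × 226.4 + 2 × 220.6 = 667.6 kN.
Design strength φR_n = 0.75 × 667.6 = 501 kN.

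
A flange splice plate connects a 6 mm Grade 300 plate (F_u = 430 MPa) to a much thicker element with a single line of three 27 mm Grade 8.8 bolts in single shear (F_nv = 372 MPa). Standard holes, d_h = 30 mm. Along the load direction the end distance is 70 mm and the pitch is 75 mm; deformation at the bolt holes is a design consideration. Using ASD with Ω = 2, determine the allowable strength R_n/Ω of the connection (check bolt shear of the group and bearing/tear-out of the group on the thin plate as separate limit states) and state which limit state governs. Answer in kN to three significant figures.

223 kN (bearing governs)

Bolt shear: A_b = π·27²/4 = 572.6 mm²; R_n = 372 × 572.6 × 3 × 1 / 1000 = 639 kN → 639 / 2 = 319 kN.
Bearing (1.2 l_c t F_u ≤ 2.4 d t F_u): upper limit = 2.4·27·6·430 / 1000 = 167.2 kN.
  Edge l_c = 70 − 30/2 = 55 → r_n = 167.2 kN; interior l_c = 75 − 30 = 45 → r_n = 139.3 kN.
  R_n,bearing = 1·167.2 + 2·139.3 = 445.8 kN → 445.8 / 2 = 223 kN.
Bearing governs: 223 kN.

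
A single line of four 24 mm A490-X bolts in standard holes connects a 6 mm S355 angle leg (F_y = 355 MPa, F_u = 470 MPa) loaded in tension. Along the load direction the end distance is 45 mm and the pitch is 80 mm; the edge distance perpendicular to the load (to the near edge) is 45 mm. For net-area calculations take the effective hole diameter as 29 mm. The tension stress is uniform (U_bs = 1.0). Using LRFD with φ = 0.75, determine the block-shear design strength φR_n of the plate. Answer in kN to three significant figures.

297 kN

Shear plane L_v = 45 + 3·80 = 285 mm; A_gv = 285 × 6 = 1710 mm².
A_nv = (285 − 3.5·29) × 6 = 1101 mm².
A_nt = (45 − 0.5·29) × 6 = 183 mm².
0.6 F_u A_nv = 310.5 kN; 0.6 F_y A_gv = 364.2 kN → shear rupture governs the shear term.
R_n = 310.5 + 1.0 × 470 × 183 / 1000 = 396.5 kN.
Design strength φR_n = 0.75 × 396.5 = 297 kN.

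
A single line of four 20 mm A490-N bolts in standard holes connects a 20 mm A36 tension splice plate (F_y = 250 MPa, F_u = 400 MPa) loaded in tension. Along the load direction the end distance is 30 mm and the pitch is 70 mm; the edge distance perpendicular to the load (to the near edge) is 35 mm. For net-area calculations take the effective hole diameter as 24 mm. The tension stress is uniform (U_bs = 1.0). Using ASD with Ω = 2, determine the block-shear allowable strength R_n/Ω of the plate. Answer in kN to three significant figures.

Shear plane L_v = 30 + 3·70 = 240 mm; A_gv = 240 × 20 = 4800 mm².
A_nv = (240 − 3.5·24) × 20 = 3120 mm².
A_nt = (35 − 0.5·24) × 20 = 460 mm².
0.6 F_u A_nv = 748.8 kN; 0.6 F_y A_gv = 720 kN → shear yielding governs the shear term.
R_n = 720 + 1.0 × 400 × 460 / 1000 = 904 kN.
Allowable strength R_n/Ω = 904 / 2 = 452 kN.

452 kN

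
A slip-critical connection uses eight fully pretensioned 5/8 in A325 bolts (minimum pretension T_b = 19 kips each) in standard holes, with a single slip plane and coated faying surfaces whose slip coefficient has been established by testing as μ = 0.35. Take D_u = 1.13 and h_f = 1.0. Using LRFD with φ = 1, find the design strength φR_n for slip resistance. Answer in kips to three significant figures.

R_n = μ · D_u · h_f · T_b · n_s · n_b = 0.35 × 1.13 × 1.0 × 19 × 1 × 8 = 60.12 kips.
Design strength φR_n = 1 × 60.12 = 60.1 kips.

60.1 kips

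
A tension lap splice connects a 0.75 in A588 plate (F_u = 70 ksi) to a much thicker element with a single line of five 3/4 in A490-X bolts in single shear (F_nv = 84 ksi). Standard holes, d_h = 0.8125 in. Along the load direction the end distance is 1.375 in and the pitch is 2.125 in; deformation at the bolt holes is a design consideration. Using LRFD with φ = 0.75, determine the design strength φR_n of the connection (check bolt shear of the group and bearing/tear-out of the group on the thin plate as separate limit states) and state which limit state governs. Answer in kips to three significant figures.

139 kips (bolt shear governs)

Bolt shear: A_b = π·0.75²/4 = 0.4418 in²; R_n = 84 × 0.4418 × 5 × 1 = 185.6 kips → 0.75 × 185.6 = 139 kips.
Bearing (1.2 l_c t F_u ≤ 2.4 d t F_u): upper limit = 2.4·0.75·0.75·70 = 94.5 kips.
  Edge l_c = 1.375 − 0.8125/2 = 0.9688 → r_n = 61.03 kips; interior l_c = 2.125 − 0.8125 = 1.312 → r_n = 82.69 kips.
  R_n,bearing = 1·61.03 + 4·82.69 = 391.8 kips → 0.75 × 391.8 = 294 kips.
Bolt shear governs: 139 kips.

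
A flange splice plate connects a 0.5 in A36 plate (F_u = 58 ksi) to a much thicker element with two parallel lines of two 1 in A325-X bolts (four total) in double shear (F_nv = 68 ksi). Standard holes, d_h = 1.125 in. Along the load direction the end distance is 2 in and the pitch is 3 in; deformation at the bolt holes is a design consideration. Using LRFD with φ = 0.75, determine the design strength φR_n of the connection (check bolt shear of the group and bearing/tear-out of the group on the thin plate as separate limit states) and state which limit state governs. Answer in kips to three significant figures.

Bolt shear: A_b = π·1²/4 = 0.7854 in²; R_n = 68 × 0.7854 × 4 × 2 = 427.3 kips → 0.75 × 427.3 = 320 kips.
Bearing (1.2 l_c t F_u ≤ 2.4 d t F_u): upper limit = 2.4·1·0.5·58 = 69.6 kips.
  Edge l_c = 2 − 1.125/2 = 1.438 → r_n = 50.02 kips; interior l_c = 3 − 1.125 = 1.875 → r_n = 65.25 kips.
  R_n,bearing = 2·50.02 + 2·65.25 = 230.6 kips → 0.75 × 230.6 = 173 kips.
Bearing governs: 173 kips.

173 kips (bearing governs)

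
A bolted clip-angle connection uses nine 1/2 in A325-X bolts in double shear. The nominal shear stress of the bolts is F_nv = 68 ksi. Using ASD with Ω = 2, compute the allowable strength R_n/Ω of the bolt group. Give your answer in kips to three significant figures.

120 kips

A_b = π × 0.5² / 4 = 0.1963 in².
R_n = F_nv · A_b · n · n_s = 68 × 0.1963 × 9 × 2 = 240.3 kips.
Allowable strength R_n/Ω = 240.3 / 2 = 120 kips.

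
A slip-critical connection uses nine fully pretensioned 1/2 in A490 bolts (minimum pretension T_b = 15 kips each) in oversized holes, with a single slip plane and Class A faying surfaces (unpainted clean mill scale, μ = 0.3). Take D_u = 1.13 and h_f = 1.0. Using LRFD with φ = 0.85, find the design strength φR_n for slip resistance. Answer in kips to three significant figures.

R_n = μ · D_u · h_f · T_b · n_s · n_b = 0.3 × 1.13 × 1.0 × 15 × 1 × 9 = 45.76 kips.
Design strength φR_n = 0.85 × 45.76 = 38.9 kips.

38.9 kips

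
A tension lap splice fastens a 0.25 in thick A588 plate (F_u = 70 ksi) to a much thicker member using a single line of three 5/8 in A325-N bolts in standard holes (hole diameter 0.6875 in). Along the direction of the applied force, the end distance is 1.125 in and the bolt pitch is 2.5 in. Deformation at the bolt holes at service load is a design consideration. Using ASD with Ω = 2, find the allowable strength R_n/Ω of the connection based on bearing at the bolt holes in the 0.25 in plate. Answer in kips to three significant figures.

Per bolt r_n = 1.2 l_c t F_u ≤ 2.4 d t F_u; upper limit = 2.4 × 0.625 × 0.25 × 70 = 26.25 kips.
Edge bolt: l_c = 1.125 − 0.6875/2 = 0.7812 in → 1.2 × 0.7812 × 0.25 × 70 = 16.41 → r_n = 16.41 kips.
Interior bolts: l_c = 2.5 − 0.6875 = 1.812 in → 1.2 × 1.812 × 0.25 × 70 = 38.06 → r_n = 26.25 kips.
R_n = 1 × 16.41 + 2 × 26.25 = 68.91 kips.
Allowable strength R_n/Ω = 68.91 / 2 = 34.5 kips.

34.5 kips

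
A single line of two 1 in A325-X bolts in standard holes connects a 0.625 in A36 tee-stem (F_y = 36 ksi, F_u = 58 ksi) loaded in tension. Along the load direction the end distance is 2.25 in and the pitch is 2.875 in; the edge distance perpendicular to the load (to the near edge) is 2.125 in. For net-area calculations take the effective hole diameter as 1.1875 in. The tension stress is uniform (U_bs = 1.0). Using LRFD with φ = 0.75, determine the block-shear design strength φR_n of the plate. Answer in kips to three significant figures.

Shear plane L_v = 2.25 + 1·2.875 = 5.125 in; A_gv = 5.125 × 0.625 = 3.203 in².
A_nv = (5.125 − 1.5·1.1875) × 0.625 = 2.09 in².
A_nt = (2.125 − 0.5·1.1875) × 0.625 = 0.957 in².
0.6 F_u A_nv = 72.73 kips; 0.6 F_y A_gv = 69.19 kips → shear yielding governs the shear term.
R_n = 69.19 + 1.0 × 58 × 0.957 = 124.7 kips.
Design strength φR_n = 0.75 × 124.7 = 93.5 kips.

93.5 kips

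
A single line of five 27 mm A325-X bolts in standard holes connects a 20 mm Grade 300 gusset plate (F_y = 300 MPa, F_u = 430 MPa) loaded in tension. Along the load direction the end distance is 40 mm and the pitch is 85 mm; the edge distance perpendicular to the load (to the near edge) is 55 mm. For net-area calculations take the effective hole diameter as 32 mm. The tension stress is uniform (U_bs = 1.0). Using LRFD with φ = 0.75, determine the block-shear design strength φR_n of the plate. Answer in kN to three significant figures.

1160 kN

Shear plane L_v = 40 + 4·85 = 380 mm; A_gv = 380 × 20 = 7600 mm².
A_nv = (380 − 4.5·32) × 20 = 4720 mm².
A_nt = (55 − 0.5·32) × 20 = 780 mm².
0.6 F_u A_nv = 1218 kN; 0.6 F_y A_gv = 1368 kN → shear rupture governs the shear term.
R_n = 1218 + 1.0 × 430 × 780 / 1000 = 1553 kN.
Design strength φR_n = 0.75 × 1553 = 1160 kN.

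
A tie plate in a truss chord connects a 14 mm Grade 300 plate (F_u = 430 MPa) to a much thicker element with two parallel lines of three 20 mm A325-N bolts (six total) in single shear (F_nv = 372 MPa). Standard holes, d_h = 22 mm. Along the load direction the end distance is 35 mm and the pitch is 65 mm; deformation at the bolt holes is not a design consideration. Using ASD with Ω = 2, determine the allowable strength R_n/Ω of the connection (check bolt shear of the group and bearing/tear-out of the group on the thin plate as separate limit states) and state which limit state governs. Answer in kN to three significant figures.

351 kN (bolt shear governs)

Bolt shear: A_b = π·20²/4 = 314.2 mm²; R_n = 372 × 314.2 × 6 × 1 / 1000 = 701.2 kN → 701.2 / 2 = 351 kN.
Bearing (1.5 l_c t F_u ≤ 3.0 d t F_u): upper limit = 3.0·20·14·430 / 1000 = 361.2 kN.
  Edge l_c = 35 − 22/2 = 24 → r_n = 216.7 kN; interior l_c = 65 − 22 = 43 → r_n = 361.2 kN.
  R_n,bearing = 2·216.7 + 4·361.2 = 1878 kN → 1878 / 2 = 939 kN.
Bolt shear governs: 351 kN.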